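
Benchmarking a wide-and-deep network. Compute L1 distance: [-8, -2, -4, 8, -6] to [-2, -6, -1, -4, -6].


d = |-8+ 2| + |-2+ 6| + |-4+ 1| + |8+ 4| + |-6+ 6|
  = 6 + 4 + 3 + 12 + 0
  = 25

25


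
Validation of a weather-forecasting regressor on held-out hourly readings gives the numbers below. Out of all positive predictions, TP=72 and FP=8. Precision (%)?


Precision = TP/(TP+FP)
= 72/(72+8)
= 72/80 = 90.0%

90.0%


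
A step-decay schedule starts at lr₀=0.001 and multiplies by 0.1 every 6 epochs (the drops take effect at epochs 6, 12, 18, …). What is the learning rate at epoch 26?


n_drops = ⌊26/6⌋ = 4
lr = 0.001·0.1^4 = 0.001·0.0001 = 0.0000001

0.0000001


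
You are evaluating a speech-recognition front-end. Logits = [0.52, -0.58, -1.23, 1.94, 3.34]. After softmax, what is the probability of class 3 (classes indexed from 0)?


Exponentials: e^0.52=1.682, e^-0.58=0.5599, e^-1.23=0.2923, e^1.94=6.9588, e^3.34=28.2191
Sum = 37.7121
Softmax = [0.0446, 0.0148, 0.0078, 0.1845, 0.7483]
p[3] = 6.9588/37.7121 = 0.1845

0.1845


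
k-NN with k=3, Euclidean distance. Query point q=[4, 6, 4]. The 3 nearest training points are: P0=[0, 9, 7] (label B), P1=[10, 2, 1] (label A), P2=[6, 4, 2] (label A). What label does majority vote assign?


d(q,P0) = 5.831  (label B)
d(q,P1) = 7.8102  (label A)
d(q,P2) = 3.4641  (label A)
Votes: A=2, B=1
Majority → A

A


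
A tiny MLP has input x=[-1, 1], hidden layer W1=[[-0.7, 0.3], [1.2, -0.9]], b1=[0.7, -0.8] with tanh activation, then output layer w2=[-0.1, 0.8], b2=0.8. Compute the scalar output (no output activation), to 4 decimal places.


z1[0] = (-0.7)·(-1) + (0.3)·(1) + 0.7 = 1.7
z1[1] = (1.2)·(-1) + (-0.9)·(1) - 0.8 = -2.9
h = tanh(z1) = [0.9354, -0.994]
output = (-0.1)·(0.9354) + (0.8)·(-0.994) + 0.8 = -0.0887

-0.0887


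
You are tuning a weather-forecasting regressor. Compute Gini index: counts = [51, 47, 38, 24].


Probabilities: [51/160, 47/160, 38/160, 24/160] ≈ [0.3187, 0.2938, 0.2375, 0.15]
Σpᵢ² = (2601 + 2209 + 1444 + 576)/160² = 6830/25600
Gini = 1 - Σpᵢ² = 1 - 6830/25600 = 0.7332

0.7332


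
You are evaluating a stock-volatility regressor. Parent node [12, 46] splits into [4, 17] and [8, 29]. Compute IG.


Parent = [12, 46], H_parent = 0.7355
H_left = 0.7025 (n=21), H_right = 0.7532 (n=37)
H_children = (21/58)·0.7025 + (37/58)·0.7532 = 0.7348
IG = 0.7355 - 0.7348 = 0.0007

0.0007


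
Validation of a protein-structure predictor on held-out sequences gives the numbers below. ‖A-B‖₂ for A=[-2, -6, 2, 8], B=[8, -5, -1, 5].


d = √((-2-8)² + (-6+ 5)² + (2+ 1)² + (8-5)²)
  = √(100 + 1 + 9 + 9)
  = √119 = 10.9087

10.9087


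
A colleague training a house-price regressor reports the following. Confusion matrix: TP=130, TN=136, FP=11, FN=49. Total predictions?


Total = TP + TN + FP + FN
= 130 + 136 + 11 + 49
= 326
(Predicted positive: 141, predicted negative: 185)

326


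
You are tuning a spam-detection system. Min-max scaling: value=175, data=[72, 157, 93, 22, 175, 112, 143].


min=22, max=175
(175-22)/(175-22) = 153/153 = 1.0

1.0


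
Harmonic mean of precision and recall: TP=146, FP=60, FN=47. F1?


Precision = 146/206 = 0.7087
Recall = 146/193 = 0.7565
F1 = 2·P·R/(P+R) = 2·TP/(2·TP+FP+FN) = 292/(292+60+47) = 292/399 = 0.7318

0.7318


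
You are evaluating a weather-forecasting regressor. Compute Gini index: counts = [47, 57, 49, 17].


Probabilities: [47/170, 57/170, 49/170, 17/170] ≈ [0.2765, 0.3353, 0.2882, 0.1]
Σpᵢ² = (2209 + 3249 + 2401 + 289)/170² = 8148/28900
Gini = 1 - Σpᵢ² = 1 - 8148/28900 = 0.7181

0.7181


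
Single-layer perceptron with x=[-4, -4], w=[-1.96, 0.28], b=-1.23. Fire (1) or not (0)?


z = (-4)·(-1.96) + (-4)·(0.28) - 1.23
  = 5.49
step(z) = 1 (z≥0)

1


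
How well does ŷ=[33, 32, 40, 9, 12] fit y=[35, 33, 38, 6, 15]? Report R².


ȳ = 25.4
SS_res = Σ(y-ŷ)² = 27
SS_tot = Σ(y-ȳ)² = 793.2
R² = 1 - SS_res/SS_tot = 1 - 0.034 = 0.966

0.966


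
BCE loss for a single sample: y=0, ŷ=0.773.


BCE = -[y·ln(p) + (1-y)·ln(1-p)]
= -0 - 1·ln(1-0.773)
= -ln(0.227) = 1.4828

1.4828


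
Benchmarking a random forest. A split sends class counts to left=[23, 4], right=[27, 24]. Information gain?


Parent = [50, 28], H_parent = 0.9418
H_left = 0.6052 (n=27), H_right = 0.9975 (n=51)
H_children = (27/78)·0.6052 + (51/78)·0.9975 = 0.8617
IG = 0.9418 - 0.8617 = 0.0801

0.0801


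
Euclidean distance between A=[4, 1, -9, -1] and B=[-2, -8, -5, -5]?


d = √((4+ 2)² + (1+ 8)² + (-9+ 5)² + (-1+ 5)²)
  = √(36 + 81 + 16 + 16)
  = √149 = 12.2066

12.2066


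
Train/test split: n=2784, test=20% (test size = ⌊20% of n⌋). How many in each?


Test = ⌊2784·20/100⌋ = 556
Train = 2784 - 556 = 2228

Train: 2228, Test: 556


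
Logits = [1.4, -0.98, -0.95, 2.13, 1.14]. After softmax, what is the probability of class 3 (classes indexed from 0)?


Exponentials: e^1.4=4.0552, e^-0.98=0.3753, e^-0.95=0.3867, e^2.13=8.4149, e^1.14=3.1268
Sum = 16.3589
Softmax = [0.2479, 0.0229, 0.0236, 0.5144, 0.1911]
p[3] = 8.4149/16.3589 = 0.5144

0.5144


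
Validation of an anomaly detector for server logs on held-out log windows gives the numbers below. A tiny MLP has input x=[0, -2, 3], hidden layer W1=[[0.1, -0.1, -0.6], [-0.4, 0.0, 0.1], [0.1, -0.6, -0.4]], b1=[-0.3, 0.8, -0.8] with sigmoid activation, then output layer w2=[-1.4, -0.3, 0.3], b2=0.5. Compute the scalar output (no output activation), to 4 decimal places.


z1[0] = (0.1)·(0) + (-0.1)·(-2) + (-0.6)·(3) - 0.3 = -1.9
z1[1] = (-0.4)·(0) + (0.0)·(-2) + (0.1)·(3) + 0.8 = 1.1
z1[2] = (0.1)·(0) + (-0.6)·(-2) + (-0.4)·(3) - 0.8 = -0.8
h = sigmoid(z1) = [0.1301, 0.7503, 0.31]
output = (-1.4)·(0.1301) + (-0.3)·(0.7503) + (0.3)·(0.31) + 0.5 = 0.1858

0.1858


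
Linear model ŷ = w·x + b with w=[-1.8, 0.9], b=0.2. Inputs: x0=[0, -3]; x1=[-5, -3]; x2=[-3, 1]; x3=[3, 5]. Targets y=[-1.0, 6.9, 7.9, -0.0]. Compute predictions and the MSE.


ŷ0 = (-1.8)·(0) + (0.9)·(-3) + 0.2 = -2.5
ŷ1 = (-1.8)·(-5) + (0.9)·(-3) + 0.2 = 6.5
ŷ2 = (-1.8)·(-3) + (0.9)·(1) + 0.2 = 6.5
ŷ3 = (-1.8)·(3) + (0.9)·(5) + 0.2 = -0.7
errors² = [2.25, 0.16, 1.96, 0.49]
MSE = 4.8600/4 = 1.215

1.215


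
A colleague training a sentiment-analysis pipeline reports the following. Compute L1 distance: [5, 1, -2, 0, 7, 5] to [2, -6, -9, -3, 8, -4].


d = |5-2| + |1+ 6| + |-2+ 9| + |0+ 3| + |7-8| + |5+ 4|
  = 3 + 7 + 7 + 3 + 1 + 9
  = 30

30


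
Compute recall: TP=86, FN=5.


Recall = TP/(TP+FN)
= 86/(86+5)
= 86/91 = 94.51%

94.51%


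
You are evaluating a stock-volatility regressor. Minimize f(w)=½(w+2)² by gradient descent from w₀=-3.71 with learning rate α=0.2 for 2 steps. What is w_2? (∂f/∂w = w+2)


step 1: grad = -3.71+2 = -1.71; w = -3.71 - 0.2·(-1.71) = -3.368
step 2: grad = -3.368+2 = -1.368; w = -3.368 - 0.2·(-1.368) = -3.0944

-3.0944


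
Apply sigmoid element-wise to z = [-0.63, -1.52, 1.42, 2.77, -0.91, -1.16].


σ(-0.63) = 1/(1+e^0.63) = 0.3475
σ(-1.52) = 1/(1+e^1.52) = 0.1795
σ(1.42) = 1/(1+e^-1.42) = 0.8053
σ(2.77) = 1/(1+e^-2.77) = 0.941
σ(-0.91) = 1/(1+e^0.91) = 0.287
σ(-1.16) = 1/(1+e^1.16) = 0.2387
result = [0.3475, 0.1795, 0.8053, 0.941, 0.287, 0.2387]

[0.3475, 0.1795, 0.8053, 0.941, 0.287, 0.2387]


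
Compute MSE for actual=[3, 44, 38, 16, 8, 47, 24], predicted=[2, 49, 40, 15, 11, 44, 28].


Squared errors: (3-2)²=1, (44-49)²=25, (38-40)²=4, (16-15)²=1, (8-11)²=9, (47-44)²=9, (24-28)²=16
Sum = 65
MSE = 65/7 = 65/7

65/7


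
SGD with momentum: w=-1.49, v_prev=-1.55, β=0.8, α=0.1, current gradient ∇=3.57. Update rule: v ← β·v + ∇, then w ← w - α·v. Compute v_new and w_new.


v_new = 0.8·-1.55 + 3.57 = -1.24 + 3.57 = 2.33
w_new = -1.49 - 0.1·2.33 = -1.49 - 0.233 = -1.723

v_new=2.33, w_new=-1.723


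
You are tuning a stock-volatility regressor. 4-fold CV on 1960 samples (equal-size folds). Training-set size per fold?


Fold size = 1960/4 = 490
Training per fold = 1960 - 490 = 1470

1470


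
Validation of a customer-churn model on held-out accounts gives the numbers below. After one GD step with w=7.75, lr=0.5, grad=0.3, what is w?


w_new = w - α·∇
= 7.75 - 0.5·0.3
= 7.75 - 0.15
= 7.6

7.6


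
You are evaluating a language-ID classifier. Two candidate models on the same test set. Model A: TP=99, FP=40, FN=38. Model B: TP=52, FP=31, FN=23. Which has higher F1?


Model A: P=99/139=0.7122, R=99/137=0.7226, F1=2PR/(P+R)=2TP/(2TP+FP+FN)=198/276=0.7174
Model B: P=52/83=0.6265, R=52/75=0.6933, F1=2PR/(P+R)=2TP/(2TP+FP+FN)=104/158=0.6582
0.7174 > 0.6582 → Model A

Model A


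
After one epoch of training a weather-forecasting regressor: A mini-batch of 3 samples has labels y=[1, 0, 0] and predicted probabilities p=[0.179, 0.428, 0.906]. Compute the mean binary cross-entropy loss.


L[0] = -ln(0.179) = 1.7204
L[1] = -ln(1-0.428) = -ln(0.572) = 0.5586
L[2] = -ln(1-0.906) = -ln(0.094) = 2.3645
mean = (1.7204 + 0.5586 + 2.3645)/3 = 1.5478

1.5478


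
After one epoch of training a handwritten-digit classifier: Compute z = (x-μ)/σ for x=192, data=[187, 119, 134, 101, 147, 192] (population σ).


μ = 146.6667, σ = 33.3999
z = (192 - 146.6667)/33.3999 = 1.3573

1.3573


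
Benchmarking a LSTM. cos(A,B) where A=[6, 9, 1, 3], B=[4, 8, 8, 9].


A·B = 6·4 + 9·8 + 1·8 + 3·9 = 131
‖A‖ = √127 = 11.2694, ‖B‖ = √225 = 15
cos = 131/(√127·√225) = 131/√28575 = 0.775

0.775


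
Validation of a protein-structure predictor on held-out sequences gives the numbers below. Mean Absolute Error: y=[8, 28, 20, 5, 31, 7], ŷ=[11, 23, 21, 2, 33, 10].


Absolute errors: |8-11|=3, |28-23|=5, |20-21|=1, |5-2|=3, |31-33|=2, |7-10|=3
Sum = 17
MAE = 17/6 = 17/6

17/6


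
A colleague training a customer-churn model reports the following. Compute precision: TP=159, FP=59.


Precision = TP/(TP+FP)
= 159/(159+59)
= 159/218 = 72.94%

72.94%


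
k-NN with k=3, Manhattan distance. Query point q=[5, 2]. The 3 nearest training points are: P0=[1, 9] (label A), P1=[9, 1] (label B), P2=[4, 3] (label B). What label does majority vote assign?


d(q,P0) = 11  (label A)
d(q,P1) = 5  (label B)
d(q,P2) = 2  (label B)
Votes: A=1, B=2
Majority → B

B


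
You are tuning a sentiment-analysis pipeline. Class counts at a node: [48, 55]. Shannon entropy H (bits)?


Probabilities: [48/103, 55/103] ≈ [0.466, 0.534]
H = -((48/103)·log₂(48/103) + (55/103)·log₂(55/103))
  = 0.9967 bits

0.9967 bits


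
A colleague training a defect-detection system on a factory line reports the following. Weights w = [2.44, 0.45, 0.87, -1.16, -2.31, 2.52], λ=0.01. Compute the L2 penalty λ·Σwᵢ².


‖w‖₂² = (2.44)² + (0.45)² + (0.87)² + (-1.16)² + (-2.31)² + (2.52)²
     = 5.9536 + 0.2025 + 0.7569 + 1.3456 + 5.3361 + 6.3504
     = 19.9451
λ·‖w‖₂² = 0.01·19.9451 = 0.199451

0.199451


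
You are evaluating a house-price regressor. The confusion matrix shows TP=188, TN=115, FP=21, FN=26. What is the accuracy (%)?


Accuracy = (TP+TN)/(TP+TN+FP+FN)
= (188+115)/(350)
= 303/350 = 86.57%

86.57%


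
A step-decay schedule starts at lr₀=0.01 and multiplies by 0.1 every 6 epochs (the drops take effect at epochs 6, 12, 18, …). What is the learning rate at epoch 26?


n_drops = ⌊26/6⌋ = 4
lr = 0.01·0.1^4 = 0.01·0.0001 = 0.000001

0.000001


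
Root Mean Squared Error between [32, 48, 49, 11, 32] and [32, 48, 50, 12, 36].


MSE = 18/5 = 3.6
RMSE = √(18/5) = 1.8974

1.8974


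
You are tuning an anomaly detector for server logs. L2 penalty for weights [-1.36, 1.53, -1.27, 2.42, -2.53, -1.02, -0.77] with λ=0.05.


‖w‖₂² = (-1.36)² + (1.53)² + (-1.27)² + (2.42)² + (-2.53)² + (-1.02)² + (-0.77)²
     = 1.8496 + 2.3409 + 1.6129 + 5.8564 + 6.4009 + 1.0404 + 0.5929
     = 19.694
λ·‖w‖₂² = 0.05·19.694 = 0.9847

0.9847


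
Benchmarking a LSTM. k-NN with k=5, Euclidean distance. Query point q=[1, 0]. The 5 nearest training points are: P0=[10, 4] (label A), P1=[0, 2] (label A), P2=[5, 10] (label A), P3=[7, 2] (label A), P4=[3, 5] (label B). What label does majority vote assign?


d(q,P0) = 9.8489  (label A)
d(q,P1) = 2.2361  (label A)
d(q,P2) = 10.7703  (label A)
d(q,P3) = 6.3246  (label A)
d(q,P4) = 5.3852  (label B)
Votes: A=4, B=1
Majority → A

A


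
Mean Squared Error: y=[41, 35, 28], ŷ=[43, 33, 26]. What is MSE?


Squared errors: (41-43)²=4, (35-33)²=4, (28-26)²=4
Sum = 12
MSE = 12/3 = 4

4


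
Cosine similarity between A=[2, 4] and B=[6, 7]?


A·B = 2·6 + 4·7 = 40
‖A‖ = √20 = 4.4721, ‖B‖ = √85 = 9.2195
cos = 40/(√20·√85) = 40/√1700 = 0.9701

0.9701


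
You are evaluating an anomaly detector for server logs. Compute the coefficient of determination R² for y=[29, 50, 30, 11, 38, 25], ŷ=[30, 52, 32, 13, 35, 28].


ȳ = 30.5
SS_res = Σ(y-ŷ)² = 31
SS_tot = Σ(y-ȳ)² = 849.5
R² = 1 - SS_res/SS_tot = 1 - 0.0365 = 0.9635

0.9635


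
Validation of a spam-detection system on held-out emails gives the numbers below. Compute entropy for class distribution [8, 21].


Probabilities: [8/29, 21/29] ≈ [0.2759, 0.7241]
H = -((8/29)·log₂(8/29) + (21/29)·log₂(21/29))
  = 0.8498 bits

0.8498 bits


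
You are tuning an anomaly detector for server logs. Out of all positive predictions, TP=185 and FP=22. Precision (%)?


Precision = TP/(TP+FP)
= 185/(185+22)
= 185/207 = 89.37%

89.37%


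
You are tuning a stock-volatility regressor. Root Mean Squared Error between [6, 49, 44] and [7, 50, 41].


MSE = 11/3 = 3.6667
RMSE = √(11/3) = 1.9149

1.9149


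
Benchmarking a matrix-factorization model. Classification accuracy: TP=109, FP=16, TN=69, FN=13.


Accuracy = (TP+TN)/(TP+TN+FP+FN)
= (109+69)/(207)
= 178/207 = 85.99%

85.99%


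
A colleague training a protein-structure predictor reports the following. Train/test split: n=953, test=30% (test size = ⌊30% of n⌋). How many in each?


Test = ⌊953·30/100⌋ = 285
Train = 953 - 285 = 668

Train: 668, Test: 285


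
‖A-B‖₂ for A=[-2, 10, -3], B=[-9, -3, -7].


d = √((-2+ 9)² + (10+ 3)² + (-3+ 7)²)
  = √(49 + 169 + 16)
  = √234 = 15.2971

15.2971


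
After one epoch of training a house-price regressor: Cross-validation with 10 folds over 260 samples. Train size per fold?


Fold size = 260/10 = 26
Training per fold = 260 - 26 = 234

234


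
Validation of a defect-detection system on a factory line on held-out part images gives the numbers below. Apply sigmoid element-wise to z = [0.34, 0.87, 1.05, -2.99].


σ(0.34) = 1/(1+e^-0.34) = 0.5842
σ(0.87) = 1/(1+e^-0.87) = 0.7047
σ(1.05) = 1/(1+e^-1.05) = 0.7408
σ(-2.99) = 1/(1+e^2.99) = 0.0479
result = [0.5842, 0.7047, 0.7408, 0.0479]

[0.5842, 0.7047, 0.7408, 0.0479]


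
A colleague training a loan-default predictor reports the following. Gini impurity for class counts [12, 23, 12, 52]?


Probabilities: [12/99, 23/99, 12/99, 52/99] ≈ [0.1212, 0.2323, 0.1212, 0.5253]
Σpᵢ² = (144 + 529 + 144 + 2704)/99² = 3521/9801
Gini = 1 - Σpᵢ² = 1 - 3521/9801 = 0.6408

0.6408


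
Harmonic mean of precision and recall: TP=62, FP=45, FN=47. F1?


Precision = 62/107 = 0.5794
Recall = 62/109 = 0.5688
F1 = 2·P·R/(P+R) = 2·TP/(2·TP+FP+FN) = 124/(124+45+47) = 124/216 = 0.5741

0.5741


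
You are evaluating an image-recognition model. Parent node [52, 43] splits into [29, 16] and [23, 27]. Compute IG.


Parent = [52, 43], H_parent = 0.9935
H_left = 0.9389 (n=45), H_right = 0.9954 (n=50)
H_children = (45/95)·0.9389 + (50/95)·0.9954 = 0.9686
IG = 0.9935 - 0.9686 = 0.0249

0.0249


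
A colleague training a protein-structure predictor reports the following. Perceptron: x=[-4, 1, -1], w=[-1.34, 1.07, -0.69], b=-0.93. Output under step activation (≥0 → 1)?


z = (-4)·(-1.34) + (1)·(1.07) + (-1)·(-0.69) - 0.93
  = 6.19
step(z) = 1 (z≥0)

1


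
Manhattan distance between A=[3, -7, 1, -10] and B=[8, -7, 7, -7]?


d = |3-8| + |-7+ 7| + |1-7| + |-10+ 7|
  = 5 + 0 + 6 + 3
  = 14

14


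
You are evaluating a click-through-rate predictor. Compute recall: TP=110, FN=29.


Recall = TP/(TP+FN)
= 110/(110+29)
= 110/139 = 79.14%

79.14%


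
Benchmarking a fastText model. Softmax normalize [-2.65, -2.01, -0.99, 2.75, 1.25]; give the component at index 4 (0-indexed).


Exponentials: e^-2.65=0.0707, e^-2.01=0.134, e^-0.99=0.3716, e^2.75=15.6426, e^1.25=3.4903
Sum = 19.7092
Softmax = [0.0036, 0.0068, 0.0189, 0.7937, 0.1771]
p[4] = 3.4903/19.7092 = 0.1771

0.1771


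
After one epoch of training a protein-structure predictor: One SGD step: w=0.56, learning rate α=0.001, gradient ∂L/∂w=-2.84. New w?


w_new = w - α·∇
= 0.56 - 0.001·-2.84
= 0.56 + 0.00284
= 0.56284

0.56284


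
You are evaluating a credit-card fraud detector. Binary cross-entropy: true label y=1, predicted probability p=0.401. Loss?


BCE = -[y·ln(p) + (1-y)·ln(1-p)]
= -1·ln(0.401) - 0
= -ln(0.401) = 0.9138

0.9138


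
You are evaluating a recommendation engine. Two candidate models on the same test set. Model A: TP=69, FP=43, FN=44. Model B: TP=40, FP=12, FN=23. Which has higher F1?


Model A: P=69/112=0.6161, R=69/113=0.6106, F1=2PR/(P+R)=2TP/(2TP+FP+FN)=138/225=0.6133
Model B: P=40/52=0.7692, R=40/63=0.6349, F1=2PR/(P+R)=2TP/(2TP+FP+FN)=80/115=0.6957
0.6133 < 0.6957 → Model B

Model B


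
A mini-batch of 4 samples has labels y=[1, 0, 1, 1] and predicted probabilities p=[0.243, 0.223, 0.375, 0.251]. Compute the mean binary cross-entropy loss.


L[0] = -ln(0.243) = 1.4147
L[1] = -ln(1-0.223) = -ln(0.777) = 0.2523
L[2] = -ln(0.375) = 0.9808
L[3] = -ln(0.251) = 1.3823
mean = (1.4147 + 0.2523 + 0.9808 + 1.3823)/4 = 1.0075

1.0075


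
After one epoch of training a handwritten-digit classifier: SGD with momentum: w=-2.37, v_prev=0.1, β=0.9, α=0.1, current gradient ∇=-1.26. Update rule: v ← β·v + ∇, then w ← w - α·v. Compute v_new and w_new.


v_new = 0.9·0.1 - 1.26 = 0.09 - 1.26 = -1.17
w_new = -2.37 - 0.1·-1.17 = -2.37 + 0.117 = -2.253

v_new=-1.17, w_new=-2.253


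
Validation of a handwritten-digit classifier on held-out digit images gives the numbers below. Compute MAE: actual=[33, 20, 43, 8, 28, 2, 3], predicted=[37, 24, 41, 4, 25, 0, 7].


Absolute errors: |33-37|=4, |20-24|=4, |43-41|=2, |8-4|=4, |28-25|=3, |2-0|=2, |3-7|=4
Sum = 23
MAE = 23/7 = 23/7

23/7


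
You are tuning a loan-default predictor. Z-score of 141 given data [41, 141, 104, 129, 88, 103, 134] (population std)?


μ = 105.7143, σ = 31.8466
z = (141 - 105.7143)/31.8466 = 1.108

1.108


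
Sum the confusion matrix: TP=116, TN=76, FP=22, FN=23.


Total = TP + TN + FP + FN
= 116 + 76 + 22 + 23
= 237
(Predicted positive: 138, predicted negative: 99)

237


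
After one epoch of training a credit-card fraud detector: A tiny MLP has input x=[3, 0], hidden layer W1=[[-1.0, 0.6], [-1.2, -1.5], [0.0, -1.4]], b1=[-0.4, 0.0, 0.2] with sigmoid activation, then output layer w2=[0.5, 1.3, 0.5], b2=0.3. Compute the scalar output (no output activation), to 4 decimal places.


z1[0] = (-1.0)·(3) + (0.6)·(0) - 0.4 = -3.4
z1[1] = (-1.2)·(3) + (-1.5)·(0) + 0.0 = -3.6
z1[2] = (0.0)·(3) + (-1.4)·(0) + 0.2 = 0.2
h = sigmoid(z1) = [0.0323, 0.0266, 0.5498]
output = (0.5)·(0.0323) + (1.3)·(0.0266) + (0.5)·(0.5498) + 0.3 = 0.6256

0.6256


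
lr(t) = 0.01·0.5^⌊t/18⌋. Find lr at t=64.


n_drops = ⌊64/18⌋ = 3
lr = 0.01·0.5^3 = 0.01·0.125 = 0.00125

0.00125


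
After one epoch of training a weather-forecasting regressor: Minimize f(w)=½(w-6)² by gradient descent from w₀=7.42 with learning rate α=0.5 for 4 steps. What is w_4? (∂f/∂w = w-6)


step 1: grad = 7.42-6 = 1.42; w = 7.42 - 0.5·(1.42) = 6.71
step 2: grad = 6.71-6 = 0.71; w = 6.71 - 0.5·(0.71) = 6.355
step 3: grad = 6.355-6 = 0.355; w = 6.355 - 0.5·(0.355) = 6.1775
step 4: grad = 6.1775-6 = 0.1775; w = 6.1775 - 0.5·(0.1775) = 6.08875

6.08875


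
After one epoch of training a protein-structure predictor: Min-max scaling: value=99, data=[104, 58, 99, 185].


min=58, max=185
(99-58)/(185-58) = 41/127 = 0.3228

0.3228


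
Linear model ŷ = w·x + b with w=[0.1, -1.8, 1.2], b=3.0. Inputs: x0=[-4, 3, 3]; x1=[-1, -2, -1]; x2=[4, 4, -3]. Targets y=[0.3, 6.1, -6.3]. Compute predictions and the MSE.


ŷ0 = (0.1)·(-4) + (-1.8)·(3) + (1.2)·(3) + 3.0 = 0.8
ŷ1 = (0.1)·(-1) + (-1.8)·(-2) + (1.2)·(-1) + 3.0 = 5.3
ŷ2 = (0.1)·(4) + (-1.8)·(4) + (1.2)·(-3) + 3.0 = -7.4
errors² = [0.25, 0.64, 1.21]
MSE = 2.1000/3 = 0.7

0.7


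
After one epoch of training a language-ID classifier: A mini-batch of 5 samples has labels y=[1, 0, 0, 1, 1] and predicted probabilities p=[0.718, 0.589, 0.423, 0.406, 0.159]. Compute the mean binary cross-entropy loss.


L[0] = -ln(0.718) = 0.3313
L[1] = -ln(1-0.589) = -ln(0.411) = 0.8892
L[2] = -ln(1-0.423) = -ln(0.577) = 0.5499
L[3] = -ln(0.406) = 0.9014
L[4] = -ln(0.159) = 1.8389
mean = (0.3313 + 0.8892 + 0.5499 + 0.9014 + 1.8389)/5 = 0.9021

0.9021


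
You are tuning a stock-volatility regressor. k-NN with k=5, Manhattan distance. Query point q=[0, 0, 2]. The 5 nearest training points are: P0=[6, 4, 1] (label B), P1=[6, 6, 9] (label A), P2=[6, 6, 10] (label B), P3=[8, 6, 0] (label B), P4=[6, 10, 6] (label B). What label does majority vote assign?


d(q,P0) = 11  (label B)
d(q,P1) = 19  (label A)
d(q,P2) = 20  (label B)
d(q,P3) = 16  (label B)
d(q,P4) = 20  (label B)
Votes: A=1, B=4
Majority → B

B


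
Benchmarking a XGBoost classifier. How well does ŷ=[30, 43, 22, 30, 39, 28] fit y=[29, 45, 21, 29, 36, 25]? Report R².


ȳ = 30.8333
SS_res = Σ(y-ŷ)² = 25
SS_tot = Σ(y-ȳ)² = 364.83
R² = 1 - SS_res/SS_tot = 1 - 0.0685 = 0.9315

0.9315


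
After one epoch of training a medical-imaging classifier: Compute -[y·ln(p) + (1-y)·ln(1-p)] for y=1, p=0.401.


BCE = -[y·ln(p) + (1-y)·ln(1-p)]
= -1·ln(0.401) - 0
= -ln(0.401) = 0.9138

0.9138


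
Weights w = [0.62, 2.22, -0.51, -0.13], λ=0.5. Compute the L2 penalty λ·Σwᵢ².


‖w‖₂² = (0.62)² + (2.22)² + (-0.51)² + (-0.13)²
     = 0.3844 + 4.9284 + 0.2601 + 0.0169
     = 5.5898
λ·‖w‖₂² = 0.5·5.5898 = 2.7949

2.7949


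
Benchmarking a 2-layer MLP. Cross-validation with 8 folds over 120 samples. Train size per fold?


Fold size = 120/8 = 15
Training per fold = 120 - 15 = 105

105


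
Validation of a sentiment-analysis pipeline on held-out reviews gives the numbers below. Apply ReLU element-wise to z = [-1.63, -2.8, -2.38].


ReLU(-1.63) = max(0, -1.63) = 0.0
ReLU(-2.8) = max(0, -2.8) = 0.0
ReLU(-2.38) = max(0, -2.38) = 0.0
result = [0.0, 0.0, 0.0]

[0.0, 0.0, 0.0]


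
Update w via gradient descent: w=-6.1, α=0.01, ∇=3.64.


w_new = w - α·∇
= -6.1 - 0.01·3.64
= -6.1 - 0.0364
= -6.1364

-6.1364


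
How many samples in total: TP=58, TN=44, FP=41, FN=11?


Total = TP + TN + FP + FN
= 58 + 44 + 41 + 11
= 154
(Predicted positive: 99, predicted negative: 55)

154


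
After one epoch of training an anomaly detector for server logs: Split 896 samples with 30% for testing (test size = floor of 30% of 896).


Test = ⌊896·30/100⌋ = 268
Train = 896 - 268 = 628

Train: 628, Test: 268


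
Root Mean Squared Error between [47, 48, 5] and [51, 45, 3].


MSE = 29/3 = 9.6667
RMSE = √(29/3) = 3.1091

3.1091


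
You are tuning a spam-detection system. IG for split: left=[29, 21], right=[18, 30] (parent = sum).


Parent = [47, 51], H_parent = 0.9988
H_left = 0.9815 (n=50), H_right = 0.9544 (n=48)
H_children = (50/98)·0.9815 + (48/98)·0.9544 = 0.9682
IG = 0.9988 - 0.9682 = 0.0306

0.0306


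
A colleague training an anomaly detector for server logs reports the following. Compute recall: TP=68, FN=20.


Recall = TP/(TP+FN)
= 68/(68+20)
= 68/88 = 77.27%

77.27%


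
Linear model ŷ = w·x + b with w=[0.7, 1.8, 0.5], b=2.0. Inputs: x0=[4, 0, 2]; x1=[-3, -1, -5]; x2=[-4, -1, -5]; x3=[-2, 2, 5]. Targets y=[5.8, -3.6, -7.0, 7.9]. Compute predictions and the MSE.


ŷ0 = (0.7)·(4) + (1.8)·(0) + (0.5)·(2) + 2.0 = 5.8
ŷ1 = (0.7)·(-3) + (1.8)·(-1) + (0.5)·(-5) + 2.0 = -4.4
ŷ2 = (0.7)·(-4) + (1.8)·(-1) + (0.5)·(-5) + 2.0 = -5.1
ŷ3 = (0.7)·(-2) + (1.8)·(2) + (0.5)·(5) + 2.0 = 6.7
errors² = [0.0, 0.64, 3.61, 1.44]
MSE = 5.6900/4 = 1.4225

1.4225


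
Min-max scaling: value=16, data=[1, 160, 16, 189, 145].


min=1, max=189
(16-1)/(189-1) = 15/188 = 0.0798

0.0798


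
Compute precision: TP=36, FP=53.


Precision = TP/(TP+FP)
= 36/(36+53)
= 36/89 = 40.45%

40.45%


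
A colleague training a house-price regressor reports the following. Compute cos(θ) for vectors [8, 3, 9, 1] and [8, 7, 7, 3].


A·B = 8·8 + 3·7 + 9·7 + 1·3 = 151
‖A‖ = √155 = 12.4499, ‖B‖ = √171 = 13.0767
cos = 151/(√155·√171) = 151/√26505 = 0.9275

0.9275


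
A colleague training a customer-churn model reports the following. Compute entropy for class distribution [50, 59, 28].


Probabilities: [50/137, 59/137, 28/137] ≈ [0.365, 0.4307, 0.2044]
H = -((50/137)·log₂(50/137) + (59/137)·log₂(59/137) + (28/137)·log₂(28/137))
  = 1.5223 bits

1.5223 bits


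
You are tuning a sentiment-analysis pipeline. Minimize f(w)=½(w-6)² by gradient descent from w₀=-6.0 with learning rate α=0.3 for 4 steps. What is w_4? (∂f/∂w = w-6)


step 1: grad = -6-6 = -12; w = -6 - 0.3·(-12) = -2.4
step 2: grad = -2.4-6 = -8.4; w = -2.4 - 0.3·(-8.4) = 0.12
step 3: grad = 0.12-6 = -5.88; w = 0.12 - 0.3·(-5.88) = 1.884
step 4: grad = 1.884-6 = -4.116; w = 1.884 - 0.3·(-4.116) = 3.1188

3.1188


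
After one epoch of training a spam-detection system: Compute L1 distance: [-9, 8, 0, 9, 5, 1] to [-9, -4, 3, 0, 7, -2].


d = |-9+ 9| + |8+ 4| + |0-3| + |9-0| + |5-7| + |1+ 2|
  = 0 + 12 + 3 + 9 + 2 + 3
  = 29

29


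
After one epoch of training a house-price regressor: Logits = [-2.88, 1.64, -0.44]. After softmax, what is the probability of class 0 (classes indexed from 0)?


Exponentials: e^-2.88=0.0561, e^1.64=5.1552, e^-0.44=0.644
Sum = 5.8553
Softmax = [0.0096, 0.8804, 0.11]
p[0] = 0.0561/5.8553 = 0.0096

0.0096


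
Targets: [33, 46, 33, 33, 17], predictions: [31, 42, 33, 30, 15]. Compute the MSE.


Squared errors: (33-31)²=4, (46-42)²=16, (33-33)²=0, (33-30)²=9, (17-15)²=4
Sum = 33
MSE = 33/5 = 33/5

33/5


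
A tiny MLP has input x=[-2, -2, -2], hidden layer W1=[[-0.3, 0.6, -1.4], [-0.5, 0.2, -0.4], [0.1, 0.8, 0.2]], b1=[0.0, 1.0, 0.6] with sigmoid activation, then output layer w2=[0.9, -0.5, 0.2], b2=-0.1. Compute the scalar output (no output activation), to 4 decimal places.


z1[0] = (-0.3)·(-2) + (0.6)·(-2) + (-1.4)·(-2) + 0.0 = 2.2
z1[1] = (-0.5)·(-2) + (0.2)·(-2) + (-0.4)·(-2) + 1.0 = 2.4
z1[2] = (0.1)·(-2) + (0.8)·(-2) + (0.2)·(-2) + 0.6 = -1.6
h = sigmoid(z1) = [0.9002, 0.9168, 0.168]
output = (0.9)·(0.9002) + (-0.5)·(0.9168) + (0.2)·(0.168) - 0.1 = 0.2854

0.2854


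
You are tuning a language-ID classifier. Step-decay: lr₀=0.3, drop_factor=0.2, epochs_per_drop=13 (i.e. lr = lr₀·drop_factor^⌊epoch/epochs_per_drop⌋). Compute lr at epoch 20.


n_drops = ⌊20/13⌋ = 1
lr = 0.3·0.2^1 = 0.3·0.2 = 0.06

0.06


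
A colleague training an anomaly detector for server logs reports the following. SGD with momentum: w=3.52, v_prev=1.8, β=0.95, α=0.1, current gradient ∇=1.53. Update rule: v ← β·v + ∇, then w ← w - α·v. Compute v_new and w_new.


v_new = 0.95·1.8 + 1.53 = 1.71 + 1.53 = 3.24
w_new = 3.52 - 0.1·3.24 = 3.52 - 0.324 = 3.196

v_new=3.24, w_new=3.196


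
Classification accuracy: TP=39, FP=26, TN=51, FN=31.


Accuracy = (TP+TN)/(TP+TN+FP+FN)
= (39+51)/(147)
= 90/147 = 61.22%

61.22%


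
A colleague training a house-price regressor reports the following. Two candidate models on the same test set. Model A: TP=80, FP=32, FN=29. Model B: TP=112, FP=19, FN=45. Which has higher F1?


Model A: P=80/112=0.7143, R=80/109=0.7339, F1=2PR/(P+R)=2TP/(2TP+FP+FN)=160/221=0.724
Model B: P=112/131=0.855, R=112/157=0.7134, F1=2PR/(P+R)=2TP/(2TP+FP+FN)=224/288=0.7778
0.724 < 0.7778 → Model B

Model B


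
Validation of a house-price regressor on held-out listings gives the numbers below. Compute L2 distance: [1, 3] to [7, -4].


d = √((1-7)² + (3+ 4)²)
  = √(36 + 49)
  = √85 = 9.2195

9.2195


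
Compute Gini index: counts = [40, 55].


Probabilities: [40/95, 55/95] ≈ [0.4211, 0.5789]
Σpᵢ² = (1600 + 3025)/95² = 4625/9025
Gini = 1 - Σpᵢ² = 1 - 4625/9025 = 0.4875

0.4875


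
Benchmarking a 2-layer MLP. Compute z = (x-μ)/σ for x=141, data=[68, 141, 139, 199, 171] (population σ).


μ = 143.6, σ = 43.7337
z = (141 - 143.6)/43.7337 = -0.0595

-0.0595


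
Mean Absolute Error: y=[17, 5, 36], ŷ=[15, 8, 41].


Absolute errors: |17-15|=2, |5-8|=3, |36-41|=5
Sum = 10
MAE = 10/3 = 10/3

10/3


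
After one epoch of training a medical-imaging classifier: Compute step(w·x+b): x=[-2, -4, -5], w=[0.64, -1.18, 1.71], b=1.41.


z = (-2)·(0.64) + (-4)·(-1.18) + (-5)·(1.71) + 1.41
  = -3.7
step(z) = 0 (z<0)

0


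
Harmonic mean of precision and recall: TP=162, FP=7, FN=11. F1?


Precision = 162/169 = 0.9586
Recall = 162/173 = 0.9364
F1 = 2·P·R/(P+R) = 2·TP/(2·TP+FP+FN) = 324/(324+7+11) = 324/342 = 0.9474

0.9474


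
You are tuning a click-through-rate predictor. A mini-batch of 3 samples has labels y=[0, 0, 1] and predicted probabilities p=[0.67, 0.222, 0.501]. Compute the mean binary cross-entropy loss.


L[0] = -ln(1-0.67) = -ln(0.33) = 1.1087
L[1] = -ln(1-0.222) = -ln(0.778) = 0.251
L[2] = -ln(0.501) = 0.6911
mean = (1.1087 + 0.251 + 0.6911)/3 = 0.6836

0.6836


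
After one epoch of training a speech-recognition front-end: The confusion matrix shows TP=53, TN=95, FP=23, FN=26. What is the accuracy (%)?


Accuracy = (TP+TN)/(TP+TN+FP+FN)
= (53+95)/(197)
= 148/197 = 75.13%

75.13%


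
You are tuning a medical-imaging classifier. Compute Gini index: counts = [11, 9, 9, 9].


Probabilities: [11/38, 9/38, 9/38, 9/38] ≈ [0.2895, 0.2368, 0.2368, 0.2368]
Σpᵢ² = (121 + 81 + 81 + 81)/38² = 364/1444
Gini = 1 - Σpᵢ² = 1 - 364/1444 = 0.7479

0.7479


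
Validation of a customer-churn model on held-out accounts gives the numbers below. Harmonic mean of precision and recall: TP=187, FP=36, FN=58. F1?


Precision = 187/223 = 0.8386
Recall = 187/245 = 0.7633
F1 = 2·P·R/(P+R) = 2·TP/(2·TP+FP+FN) = 374/(374+36+58) = 374/468 = 0.7991

0.7991


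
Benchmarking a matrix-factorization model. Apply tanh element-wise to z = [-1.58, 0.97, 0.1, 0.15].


tanh(-1.58) = -0.9186
tanh(0.97) = 0.7487
tanh(0.1) = 0.0997
tanh(0.15) = 0.1489
result = [-0.9186, 0.7487, 0.0997, 0.1489]

[-0.9186, 0.7487, 0.0997, 0.1489]


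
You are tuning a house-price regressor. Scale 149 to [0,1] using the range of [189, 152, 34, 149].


min=34, max=189
(149-34)/(189-34) = 115/155 = 0.7419

0.7419


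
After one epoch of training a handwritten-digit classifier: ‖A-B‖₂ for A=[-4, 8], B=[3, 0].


d = √((-4-3)² + (8-0)²)
  = √(49 + 64)
  = √113 = 10.6301

10.6301


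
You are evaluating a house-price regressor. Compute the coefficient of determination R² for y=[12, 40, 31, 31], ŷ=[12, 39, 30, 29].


ȳ = 28.5
SS_res = Σ(y-ŷ)² = 6
SS_tot = Σ(y-ȳ)² = 417
R² = 1 - SS_res/SS_tot = 1 - 0.0144 = 0.9856

0.9856


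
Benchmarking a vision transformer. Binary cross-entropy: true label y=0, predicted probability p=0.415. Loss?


BCE = -[y·ln(p) + (1-y)·ln(1-p)]
= -0 - 1·ln(1-0.415)
= -ln(0.585) = 0.5361

0.5361


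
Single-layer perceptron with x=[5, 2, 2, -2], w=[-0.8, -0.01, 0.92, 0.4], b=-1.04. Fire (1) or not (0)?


z = (5)·(-0.8) + (2)·(-0.01) + (2)·(0.92) + (-2)·(0.4) - 1.04
  = -4.02
step(z) = 0 (z<0)

0


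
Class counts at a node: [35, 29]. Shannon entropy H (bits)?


Probabilities: [35/64, 29/64] ≈ [0.5469, 0.4531]
H = -((35/64)·log₂(35/64) + (29/64)·log₂(29/64))
  = 0.9937 bits

0.9937 bits


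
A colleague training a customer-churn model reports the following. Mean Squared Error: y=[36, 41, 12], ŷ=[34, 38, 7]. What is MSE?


Squared errors: (36-34)²=4, (41-38)²=9, (12-7)²=25
Sum = 38
MSE = 38/3 = 38/3

38/3


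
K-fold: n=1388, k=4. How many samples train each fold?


Fold size = 1388/4 = 347
Training per fold = 1388 - 347 = 1041

1041


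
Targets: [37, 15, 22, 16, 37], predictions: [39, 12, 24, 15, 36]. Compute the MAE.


Absolute errors: |37-39|=2, |15-12|=3, |22-24|=2, |16-15|=1, |37-36|=1
Sum = 9
MAE = 9/5 = 9/5

9/5


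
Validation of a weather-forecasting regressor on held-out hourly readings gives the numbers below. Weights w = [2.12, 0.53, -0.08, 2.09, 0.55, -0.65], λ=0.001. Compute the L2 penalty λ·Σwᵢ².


‖w‖₂² = (2.12)² + (0.53)² + (-0.08)² + (2.09)² + (0.55)² + (-0.65)²
     = 4.4944 + 0.2809 + 0.0064 + 4.3681 + 0.3025 + 0.4225
     = 9.8748
λ·‖w‖₂² = 0.001·9.8748 = 0.009875

0.009875


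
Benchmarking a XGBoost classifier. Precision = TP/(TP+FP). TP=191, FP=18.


Precision = TP/(TP+FP)
= 191/(191+18)
= 191/209 = 91.39%

91.39%


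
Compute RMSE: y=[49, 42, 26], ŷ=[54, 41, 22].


MSE = 42/3 = 14
RMSE = √(42/3) = 3.7417

3.7417


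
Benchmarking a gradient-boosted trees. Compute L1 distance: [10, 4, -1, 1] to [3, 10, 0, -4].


d = |10-3| + |4-10| + |-1-0| + |1+ 4|
  = 7 + 6 + 1 + 5
  = 19

19


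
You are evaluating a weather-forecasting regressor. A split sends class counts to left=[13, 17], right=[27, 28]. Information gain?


Parent = [40, 45], H_parent = 0.9975
H_left = 0.9871 (n=30), H_right = 0.9998 (n=55)
H_children = (30/85)·0.9871 + (55/85)·0.9998 = 0.9953
IG = 0.9975 - 0.9953 = 0.0022

0.0022


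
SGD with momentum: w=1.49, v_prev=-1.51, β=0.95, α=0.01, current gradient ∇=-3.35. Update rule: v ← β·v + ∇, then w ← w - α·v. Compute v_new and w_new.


v_new = 0.95·-1.51 - 3.35 = -1.4345 - 3.35 = -4.7845
w_new = 1.49 - 0.01·-4.7845 = 1.49 + 0.047845 = 1.537845

v_new=-4.7845, w_new=1.537845


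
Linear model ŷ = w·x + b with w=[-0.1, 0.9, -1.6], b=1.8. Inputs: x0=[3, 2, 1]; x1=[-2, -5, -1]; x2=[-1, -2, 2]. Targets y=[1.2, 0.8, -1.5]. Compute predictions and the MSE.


ŷ0 = (-0.1)·(3) + (0.9)·(2) + (-1.6)·(1) + 1.8 = 1.7
ŷ1 = (-0.1)·(-2) + (0.9)·(-5) + (-1.6)·(-1) + 1.8 = -0.9
ŷ2 = (-0.1)·(-1) + (0.9)·(-2) + (-1.6)·(2) + 1.8 = -3.1
errors² = [0.25, 2.89, 2.56]
MSE = 5.7000/3 = 1.9

1.9


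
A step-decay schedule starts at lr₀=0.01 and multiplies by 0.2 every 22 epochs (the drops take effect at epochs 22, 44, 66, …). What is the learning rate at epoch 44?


n_drops = ⌊44/22⌋ = 2
lr = 0.01·0.2^2 = 0.01·0.04 = 0.0004

0.0004


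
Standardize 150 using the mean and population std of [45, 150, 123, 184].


μ = 125.5, σ = 51.2567
z = (150 - 125.5)/51.2567 = 0.478

0.478


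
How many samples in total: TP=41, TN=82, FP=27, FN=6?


Total = TP + TN + FP + FN
= 41 + 82 + 27 + 6
= 156
(Predicted positive: 68, predicted negative: 88)

156


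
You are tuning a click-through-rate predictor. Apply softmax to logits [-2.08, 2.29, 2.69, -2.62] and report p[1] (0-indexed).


Exponentials: e^-2.08=0.1249, e^2.29=9.8749, e^2.69=14.7317, e^-2.62=0.0728
Sum = 24.8043
Softmax = [0.005, 0.3981, 0.5939, 0.0029]
p[1] = 9.8749/24.8043 = 0.3981

0.3981


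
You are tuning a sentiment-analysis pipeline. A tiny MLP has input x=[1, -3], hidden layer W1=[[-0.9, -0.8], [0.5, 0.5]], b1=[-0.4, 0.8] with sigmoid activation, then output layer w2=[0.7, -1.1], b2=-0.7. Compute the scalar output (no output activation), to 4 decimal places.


z1[0] = (-0.9)·(1) + (-0.8)·(-3) - 0.4 = 1.1
z1[1] = (0.5)·(1) + (0.5)·(-3) + 0.8 = -0.2
h = sigmoid(z1) = [0.7503, 0.4502]
output = (0.7)·(0.7503) + (-1.1)·(0.4502) - 0.7 = -0.67

-0.67


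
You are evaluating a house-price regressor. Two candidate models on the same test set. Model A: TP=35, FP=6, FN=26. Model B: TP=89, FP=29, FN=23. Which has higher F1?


Model A: P=35/41=0.8537, R=35/61=0.5738, F1=2PR/(P+R)=2TP/(2TP+FP+FN)=70/102=0.6863
Model B: P=89/118=0.7542, R=89/112=0.7946, F1=2PR/(P+R)=2TP/(2TP+FP+FN)=178/230=0.7739
0.6863 < 0.7739 → Model B

Model B


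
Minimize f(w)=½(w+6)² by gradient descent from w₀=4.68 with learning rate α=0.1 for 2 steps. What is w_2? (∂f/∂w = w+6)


step 1: grad = 4.68+6 = 10.68; w = 4.68 - 0.1·(10.68) = 3.612
step 2: grad = 3.612+6 = 9.612; w = 3.612 - 0.1·(9.612) = 2.6508

2.6508


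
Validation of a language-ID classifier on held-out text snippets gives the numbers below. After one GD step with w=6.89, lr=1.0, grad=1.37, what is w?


w_new = w - α·∇
= 6.89 - 1.0·1.37
= 6.89 - 1.37
= 5.52

5.52


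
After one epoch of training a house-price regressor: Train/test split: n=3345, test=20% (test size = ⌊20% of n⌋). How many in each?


Test = ⌊3345·20/100⌋ = 669
Train = 3345 - 669 = 2676

Train: 2676, Test: 669


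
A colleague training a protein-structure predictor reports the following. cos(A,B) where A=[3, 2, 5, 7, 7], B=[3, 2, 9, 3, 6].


A·B = 3·3 + 2·2 + 5·9 + 7·3 + 7·6 = 121
‖A‖ = √136 = 11.6619, ‖B‖ = √139 = 11.7898
cos = 121/(√136·√139) = 121/√18904 = 0.8801

0.8801


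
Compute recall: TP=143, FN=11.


Recall = TP/(TP+FN)
= 143/(143+11)
= 143/154 = 92.86%

92.86%


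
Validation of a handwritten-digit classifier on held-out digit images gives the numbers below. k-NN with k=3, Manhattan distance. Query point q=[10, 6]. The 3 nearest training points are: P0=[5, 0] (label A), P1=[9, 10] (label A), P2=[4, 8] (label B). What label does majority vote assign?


d(q,P0) = 11  (label A)
d(q,P1) = 5  (label A)
d(q,P2) = 8  (label B)
Votes: A=2, B=1
Majority → A

A


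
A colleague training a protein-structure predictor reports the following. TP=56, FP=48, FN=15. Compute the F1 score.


Precision = 56/104 = 0.5385
Recall = 56/71 = 0.7887
F1 = 2·P·R/(P+R) = 2·TP/(2·TP+FP+FN) = 112/(112+48+15) = 112/175 = 0.64

0.64


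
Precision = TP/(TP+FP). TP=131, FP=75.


Precision = TP/(TP+FP)
= 131/(131+75)
= 131/206 = 63.59%

63.59%


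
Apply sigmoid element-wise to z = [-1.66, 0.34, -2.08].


σ(-1.66) = 1/(1+e^1.66) = 0.1598
σ(0.34) = 1/(1+e^-0.34) = 0.5842
σ(-2.08) = 1/(1+e^2.08) = 0.1111
result = [0.1598, 0.5842, 0.1111]

[0.1598, 0.5842, 0.1111]


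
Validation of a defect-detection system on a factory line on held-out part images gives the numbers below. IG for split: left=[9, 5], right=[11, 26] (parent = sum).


Parent = [20, 31], H_parent = 0.9662
H_left = 0.9403 (n=14), H_right = 0.878 (n=37)
H_children = (14/51)·0.9403 + (37/51)·0.878 = 0.8951
IG = 0.9662 - 0.8951 = 0.0711

0.0711


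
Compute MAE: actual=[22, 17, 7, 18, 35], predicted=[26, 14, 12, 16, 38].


Absolute errors: |22-26|=4, |17-14|=3, |7-12|=5, |18-16|=2, |35-38|=3
Sum = 17
MAE = 17/5 = 17/5

17/5


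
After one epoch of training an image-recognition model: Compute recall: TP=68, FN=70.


Recall = TP/(TP+FN)
= 68/(68+70)
= 68/138 = 49.28%

49.28%


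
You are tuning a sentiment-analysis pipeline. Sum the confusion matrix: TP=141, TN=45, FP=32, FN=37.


Total = TP + TN + FP + FN
= 141 + 45 + 32 + 37
= 255
(Predicted positive: 173, predicted negative: 82)

255


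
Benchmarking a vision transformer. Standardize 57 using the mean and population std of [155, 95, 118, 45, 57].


μ = 94, σ = 40.1696
z = (57 - 94)/40.1696 = -0.9211

-0.9211


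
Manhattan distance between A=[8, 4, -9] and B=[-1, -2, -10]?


d = |8+ 1| + |4+ 2| + |-9+ 10|
  = 9 + 6 + 1
  = 16

16


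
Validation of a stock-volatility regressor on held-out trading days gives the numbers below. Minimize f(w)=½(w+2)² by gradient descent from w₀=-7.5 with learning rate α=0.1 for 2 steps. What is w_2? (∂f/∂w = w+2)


step 1: grad = -7.5+2 = -5.5; w = -7.5 - 0.1·(-5.5) = -6.95
step 2: grad = -6.95+2 = -4.95; w = -6.95 - 0.1·(-4.95) = -6.455

-6.455
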